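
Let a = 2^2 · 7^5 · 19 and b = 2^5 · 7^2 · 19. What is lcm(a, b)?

10218656

max exponent per prime: 2^5 · 7^5 · 19 = 10218656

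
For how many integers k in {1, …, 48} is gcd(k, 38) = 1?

Prime factors of 38: 2, 19. Count integers ≤ 48 divisible by none of them.
By inclusion–exclusion: 48 − ⌊48/2⌋ − ⌊48/19⌋ + ⌊48/38⌋ = 23.

23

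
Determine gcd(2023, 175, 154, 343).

gcd(2023, 175): 2023 = 11·175 + 98; 175 = 1·98 + 77; 98 = 1·77 + 21; 77 = 3·21 + 14; 21 = 1·14 + 7; 14 = 2·7 + 0 → 7
gcd(7, 154): 154 = 22·7 + 0 → 7
gcd(7, 343): 343 = 49·7 + 0 → 7

7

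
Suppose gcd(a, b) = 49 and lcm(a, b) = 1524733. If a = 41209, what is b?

1813

a·b = gcd·lcm = 49·1524733 = 74711917, so b = 74711917/41209 = 1813.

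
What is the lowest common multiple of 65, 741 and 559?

159315

65 = 5 · 13; 741 = 3 · 13 · 19; 559 = 13 · 43
lcm takes max exponent of each prime: 3 · 5 · 13 · 19 · 43 = 159315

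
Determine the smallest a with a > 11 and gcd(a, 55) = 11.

gcd(a, 55) = 11 forces 11 | a; write a = 11s. Then gcd(11s, 11·5) = 11·gcd(s, 5), so need gcd(s, 5) = 1.
11s > 11 gives s ≥ 2. The least s ≥ 2 coprime to 5 is 2, so a = 11·2 = 22.

22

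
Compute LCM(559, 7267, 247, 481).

559 = 13 · 43; 7267 = 13² · 43; 247 = 13 · 19; 481 = 13 · 37
lcm takes max exponent of each prime: 13² · 19 · 37 · 43 = 5108701

5108701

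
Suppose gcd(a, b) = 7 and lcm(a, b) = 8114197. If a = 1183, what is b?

48013

Using ab = gcd(a,b)·lcm(a,b) = 7·8114197 = 56799379, we get b = 56799379/1183 = 48013.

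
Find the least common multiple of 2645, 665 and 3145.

221272765

lcm(2645, 665) = 2645·665/gcd = 1758925/5 = 351785
lcm(351785, 3145) = 351785·3145/gcd = 1106363825/5 = 221272765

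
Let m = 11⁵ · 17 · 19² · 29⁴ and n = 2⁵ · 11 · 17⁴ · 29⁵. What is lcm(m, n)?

max exponent per prime: 2⁵ · 11⁵ · 17⁴ · 19² · 29⁵ = 3187177721545379664608

3187177721545379664608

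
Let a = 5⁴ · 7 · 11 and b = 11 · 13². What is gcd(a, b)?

min exponent per shared prime: 11 = 11

11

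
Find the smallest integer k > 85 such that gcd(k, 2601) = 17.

2601 = 17·153. Any k with gcd(k, 2601) = 17 is a multiple of 17, say 17s, with s coprime to 153.
Need s > 85/17, so s ≥ 6. First s ≥ 6 with gcd(s, 153) = 1 is s = 7. Thus k = 17·7 = 119.

119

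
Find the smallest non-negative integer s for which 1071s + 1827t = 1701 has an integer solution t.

5

gcd(1071, 1827) = 63 (Euclid: 1827 = 1·1071 + 756; 1071 = 1·756 + 315; 756 = 2·315 + 126; 315 = 2·126 + 63; 126 = 2·63 + 0), and 63 | 1701.
Extended Euclid: 1071·(12) + 1827·(-7) = 63. Scale by 27: s₀ = 324.
General solution s = s₀ + 29k; reducing mod 29 gives s = 5 (and t = -2).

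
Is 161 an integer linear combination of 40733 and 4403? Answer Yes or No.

Yes

By Bézout, 40733p + 4403q = 161 has integer solutions iff gcd(40733, 4403) | 161.
Euclid: 40733 = 9·4403 + 1106; 4403 = 3·1106 + 1085; 1106 = 1·1085 + 21; 1085 = 51·21 + 14; 21 = 1·14 + 7; 14 = 2·7 + 0. gcd = 7; 161 mod 7 = 0. Yes.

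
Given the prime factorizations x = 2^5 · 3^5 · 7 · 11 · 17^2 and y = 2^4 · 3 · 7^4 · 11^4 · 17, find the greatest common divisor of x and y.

62832

min exponent per shared prime: 2^4 · 3 · 7 · 11 · 17 = 62832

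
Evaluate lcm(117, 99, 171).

117 = 3² · 13; 99 = 3² · 11; 171 = 3² · 19
lcm takes max exponent of each prime: 3² · 11 · 13 · 19 = 24453

24453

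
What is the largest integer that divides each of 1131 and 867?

3

1131 = 3 · 13 · 29
867 = 3 · 17²
Common: 3 = 3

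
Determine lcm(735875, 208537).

735875 = 5³ · 7 · 29²; 208537 = 7 · 31³
max exponents: 5³ · 7 · 29² · 31³ = 21922452125

21922452125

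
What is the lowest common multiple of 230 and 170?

3910

gcd first: 230 = 1·170 + 60; 170 = 2·60 + 50; 60 = 1·50 + 10; 50 = 5·10 + 0 → gcd = 10
lcm = 230·170/gcd = 39100/10 = 3910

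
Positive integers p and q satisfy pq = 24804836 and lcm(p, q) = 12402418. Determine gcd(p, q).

2

gcd·lcm = product, so gcd = 24804836/12402418 = 2.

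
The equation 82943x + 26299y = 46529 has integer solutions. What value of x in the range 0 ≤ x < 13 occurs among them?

5

Euclid: 82943 = 3·26299 + 4046; 26299 = 6·4046 + 2023; 4046 = 2·2023 + 0 → gcd = 2023; 46529 = 2023·23.
Back-substitution yields 82943·(-6) + 26299·(19) = 2023, so one solution is x = -6·23 = -138, y = 19·23 = 437.
Solutions in x differ by 26299/2023 = 13; the one in [0, 13) is -138 mod 13 = 5.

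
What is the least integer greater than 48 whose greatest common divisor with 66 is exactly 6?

54

66 = 6·11. Any a with gcd(a, 66) = 6 is a multiple of 6, say 6s, with s coprime to 11.
Need s > 48/6, so s ≥ 9. First s ≥ 9 with gcd(s, 11) = 1 is s = 9. Thus a = 6·9 = 54.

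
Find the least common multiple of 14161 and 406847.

117578783

gcd first: 406847 = 28·14161 + 10339; 14161 = 1·10339 + 3822; 10339 = 2·3822 + 2695; 3822 = 1·2695 + 1127; 2695 = 2·1127 + 441; 1127 = 2·441 + 245; 441 = 1·245 + 196; 245 = 1·196 + 49; 196 = 4·49 + 0 → gcd = 49
lcm = 14161·406847/gcd = 5761360367/49 = 117578783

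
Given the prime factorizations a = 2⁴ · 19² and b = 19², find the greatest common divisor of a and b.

min exponent per shared prime: 19² = 361

361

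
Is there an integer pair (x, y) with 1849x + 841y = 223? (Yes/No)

Yes

gcd(1849, 841): 1849 = 2·841 + 167; 841 = 5·167 + 6; 167 = 27·6 + 5; 6 = 1·5 + 1; 5 = 5·1 + 0 → 1
1 divides 223, so a solution exists.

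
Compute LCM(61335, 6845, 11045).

3946477905

lcm(61335, 6845) = 61335·6845/gcd = 419838075/5 = 83967615
lcm(83967615, 11045) = 83967615·11045/gcd = 927422307675/235 = 3946477905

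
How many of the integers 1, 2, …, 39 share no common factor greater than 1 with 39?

24

39 = 3·13. Inclusion–exclusion on these primes:
39 − ⌊39/3⌋ − ⌊39/13⌋ + ⌊39/39⌋ = 24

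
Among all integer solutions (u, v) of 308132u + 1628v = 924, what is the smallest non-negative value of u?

Euclid: 308132 = 189·1628 + 440; 1628 = 3·440 + 308; 440 = 1·308 + 132; 308 = 2·132 + 44; 132 = 3·44 + 0 → gcd = 44; 924 = 44·21.
Back-substitution yields 308132·(-11) + 1628·(2082) = 44, so one solution is u = -11·21 = -231, v = 2082·21 = 43722.
Solutions in u differ by 1628/44 = 37; the one in [0, 37) is -231 mod 37 = 28.

28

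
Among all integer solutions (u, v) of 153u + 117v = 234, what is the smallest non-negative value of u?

Reduce mod 117: 153u ≡ 234 (mod 117). With g = gcd(153, 117) = 9 dividing 234, divide through: 17u ≡ 26 (mod 13).
Since gcd(17, 13) = 1, u ≡ 26·(17)⁻¹ ≡ 0 (mod 13). Smallest non-negative: 0.

0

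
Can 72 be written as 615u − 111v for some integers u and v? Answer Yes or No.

By Bézout, 615u − 111v = 72 has integer solutions iff gcd(615, 111) | 72.
Euclid: 615 = 5·111 + 60; 111 = 1·60 + 51; 60 = 1·51 + 9; 51 = 5·9 + 6; 9 = 1·6 + 3; 6 = 2·3 + 0. gcd = 3; 72 mod 3 = 0. Yes.

Yes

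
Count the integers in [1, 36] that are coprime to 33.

22

Prime factors of 33: 3, 11. Count integers ≤ 36 divisible by none of them.
By inclusion–exclusion: 36 − ⌊36/3⌋ − ⌊36/11⌋ + ⌊36/33⌋ = 22.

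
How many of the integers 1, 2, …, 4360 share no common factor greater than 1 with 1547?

Prime factors of 1547: 7, 13, 17. Count integers ≤ 4360 divisible by none of them.
By inclusion–exclusion: 4360 − ⌊4360/7⌋ − ⌊4360/13⌋ − ⌊4360/17⌋ + ⌊4360/91⌋ + ⌊4360/119⌋ + ⌊4360/221⌋ − ⌊4360/1547⌋ = 3247.

3247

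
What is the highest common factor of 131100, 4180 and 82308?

131100 = 2² · 3 · 5² · 19 · 23; 4180 = 2² · 5 · 11 · 19; 82308 = 2² · 3 · 19³
gcd takes min exponent of each prime: 2² · 19 = 76

76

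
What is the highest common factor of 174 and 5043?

174 = 2 · 3 · 29
5043 = 3 · 41²
Common: 3 = 3

3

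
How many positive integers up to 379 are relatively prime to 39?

39 = 3·13. Inclusion–exclusion on these primes:
379 − ⌊379/3⌋ − ⌊379/13⌋ + ⌊379/39⌋ = 233

233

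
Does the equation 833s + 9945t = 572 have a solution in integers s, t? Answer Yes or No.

By Bézout, 833s + 9945t = 572 has integer solutions iff gcd(833, 9945) | 572.
Euclid: 9945 = 11·833 + 782; 833 = 1·782 + 51; 782 = 15·51 + 17; 51 = 3·17 + 0. gcd = 17; 572 mod 17 = 11. No.

No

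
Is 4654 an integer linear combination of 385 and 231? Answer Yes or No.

gcd(385, 231): 385 = 1·231 + 154; 231 = 1·154 + 77; 154 = 2·77 + 0 → 77
77 does not divide 4654, so a solution does not exist.

No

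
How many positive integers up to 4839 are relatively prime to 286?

286 = 2·11·13. Inclusion–exclusion on these primes:
4839 − ⌊4839/2⌋ − ⌊4839/11⌋ − ⌊4839/13⌋ + ⌊4839/22⌋ + ⌊4839/26⌋ + ⌊4839/143⌋ − ⌊4839/286⌋ = 2031

2031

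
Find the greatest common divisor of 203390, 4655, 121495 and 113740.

5

gcd(203390, 4655): 203390 = 43·4655 + 3225; 4655 = 1·3225 + 1430; 3225 = 2·1430 + 365; 1430 = 3·365 + 335; 365 = 1·335 + 30; 335 = 11·30 + 5; 30 = 6·5 + 0 → 5
gcd(5, 121495): 121495 = 24299·5 + 0 → 5
gcd(5, 113740): 113740 = 22748·5 + 0 → 5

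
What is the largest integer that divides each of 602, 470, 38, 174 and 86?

602 = 2 · 7 · 43; 470 = 2 · 5 · 47; 38 = 2 · 19; 174 = 2 · 3 · 29; 86 = 2 · 43
gcd takes min exponent of each prime: 2 = 2

2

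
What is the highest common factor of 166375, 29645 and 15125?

605

gcd(166375, 29645): 166375 = 5·29645 + 18150; 29645 = 1·18150 + 11495; 18150 = 1·11495 + 6655; 11495 = 1·6655 + 4840; 6655 = 1·4840 + 1815; 4840 = 2·1815 + 1210; 1815 = 1·1210 + 605; 1210 = 2·605 + 0 → 605
gcd(605, 15125): 15125 = 25·605 + 0 → 605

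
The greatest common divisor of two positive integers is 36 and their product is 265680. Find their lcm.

For any two positive integers, gcd × lcm equals their product. Hence lcm = 265680 / 36 = 7380.

7380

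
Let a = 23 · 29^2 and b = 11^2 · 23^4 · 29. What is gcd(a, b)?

667

min exponent per shared prime: 23 · 29 = 667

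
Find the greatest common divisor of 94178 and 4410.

94178 = 2 · 7² · 31²
4410 = 2 · 3² · 5 · 7²
Common: 2 · 7² = 98

98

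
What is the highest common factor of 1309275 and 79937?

Euclid: 1309275 = 16·79937 + 30283; 79937 = 2·30283 + 19371; 30283 = 1·19371 + 10912; 19371 = 1·10912 + 8459; 10912 = 1·8459 + 2453; 8459 = 3·2453 + 1100; 2453 = 2·1100 + 253; 1100 = 4·253 + 88; 253 = 2·88 + 77; 88 = 1·77 + 11; 77 = 7·11 + 0. Last nonzero remainder: 11.

11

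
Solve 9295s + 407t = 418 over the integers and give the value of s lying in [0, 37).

gcd(9295, 407) = 11 (Euclid: 9295 = 22·407 + 341; 407 = 1·341 + 66; 341 = 5·66 + 11; 66 = 6·11 + 0), and 11 | 418.
Extended Euclid: 9295·(6) + 407·(-137) = 11. Scale by 38: s₀ = 228.
General solution s = s₀ + 37k; reducing mod 37 gives s = 6 (and t = -136).

6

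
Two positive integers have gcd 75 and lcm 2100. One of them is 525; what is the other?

300

a·b = gcd·lcm = 75·2100 = 157500, so b = 157500/525 = 300.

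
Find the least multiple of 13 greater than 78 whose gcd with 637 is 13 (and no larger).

gcd(t, 637) = 13 forces 13 | t; write t = 13s. Then gcd(13s, 13·49) = 13·gcd(s, 49), so need gcd(s, 49) = 1.
13s > 78 gives s ≥ 7. The least s ≥ 7 coprime to 49 is 8, so t = 13·8 = 104.

104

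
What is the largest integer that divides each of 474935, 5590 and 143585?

gcd(474935, 5590): 474935 = 84·5590 + 5375; 5590 = 1·5375 + 215; 5375 = 25·215 + 0 → 215
gcd(215, 143585): 143585 = 667·215 + 180; 215 = 1·180 + 35; 180 = 5·35 + 5; 35 = 7·5 + 0 → 5

5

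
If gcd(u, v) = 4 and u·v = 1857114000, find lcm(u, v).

Since gcd(u,v)·lcm(u,v) = uv, lcm = 1857114000/4 = 464278500.

464278500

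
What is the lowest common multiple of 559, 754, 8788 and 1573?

559 = 13 · 43; 754 = 2 · 13 · 29; 8788 = 2² · 13³; 1573 = 11² · 13
lcm takes max exponent of each prime: 2² · 11² · 13³ · 29 · 43 = 1325994956

1325994956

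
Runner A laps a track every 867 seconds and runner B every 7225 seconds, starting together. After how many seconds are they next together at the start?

21675

gcd first: 7225 = 8·867 + 289; 867 = 3·289 + 0 → gcd = 289
lcm = 867·7225/gcd = 6264075/289 = 21675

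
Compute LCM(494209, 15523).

21250987

gcd first: 494209 = 31·15523 + 12996; 15523 = 1·12996 + 2527; 12996 = 5·2527 + 361; 2527 = 7·361 + 0 → gcd = 361
lcm = 494209·15523/gcd = 7671606307/361 = 21250987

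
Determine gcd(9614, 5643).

209

Euclid: 9614 = 1·5643 + 3971; 5643 = 1·3971 + 1672; 3971 = 2·1672 + 627; 1672 = 2·627 + 418; 627 = 1·418 + 209; 418 = 2·209 + 0. Last nonzero remainder: 209.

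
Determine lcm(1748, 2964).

68172

1748 = 2² · 19 · 23; 2964 = 2² · 3 · 13 · 19
max exponents: 2² · 3 · 13 · 19 · 23 = 68172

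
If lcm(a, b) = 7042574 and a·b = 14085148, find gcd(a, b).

2

From gcd × lcm = ab: gcd = 14085148 / 7042574 = 2.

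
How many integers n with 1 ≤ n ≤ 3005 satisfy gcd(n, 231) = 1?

1562

231 = 3·7·11. Inclusion–exclusion on these primes:
3005 − ⌊3005/3⌋ − ⌊3005/7⌋ − ⌊3005/11⌋ + ⌊3005/21⌋ + ⌊3005/33⌋ + ⌊3005/77⌋ − ⌊3005/231⌋ = 1562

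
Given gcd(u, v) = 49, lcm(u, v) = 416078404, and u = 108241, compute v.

u·v = gcd·lcm = 49·416078404 = 20387841796, so v = 20387841796/108241 = 188356.

188356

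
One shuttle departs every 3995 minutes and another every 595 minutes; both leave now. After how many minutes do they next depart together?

27965

3995 = 5 · 17 · 47; 595 = 5 · 7 · 17
max exponents: 5 · 7 · 17 · 47 = 27965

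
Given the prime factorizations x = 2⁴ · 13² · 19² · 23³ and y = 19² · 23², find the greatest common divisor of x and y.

min exponent per shared prime: 19² · 23² = 190969

190969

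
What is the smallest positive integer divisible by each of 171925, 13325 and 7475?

7048925

lcm(171925, 13325) = 171925·13325/gcd = 2290900625/325 = 7048925
lcm(7048925, 7475) = 7048925·7475/gcd = 52690714375/7475 = 7048925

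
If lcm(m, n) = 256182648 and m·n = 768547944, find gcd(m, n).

3

From gcd × lcm = mn: gcd = 768547944 / 256182648 = 3.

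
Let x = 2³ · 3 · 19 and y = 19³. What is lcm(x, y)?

164616

max exponent per prime: 2³ · 3 · 19³ = 164616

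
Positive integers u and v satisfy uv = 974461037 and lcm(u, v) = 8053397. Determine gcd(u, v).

121

gcd·lcm = product, so gcd = 974461037/8053397 = 121.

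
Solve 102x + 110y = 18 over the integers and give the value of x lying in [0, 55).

39

Euclid: 110 = 1·102 + 8; 102 = 12·8 + 6; 8 = 1·6 + 2; 6 = 3·2 + 0 → gcd = 2; 18 = 2·9.
Back-substitution yields 102·(-14) + 110·(13) = 2, so one solution is x = -14·9 = -126, y = 13·9 = 117.
Solutions in x differ by 110/2 = 55; the one in [0, 55) is -126 mod 55 = 39.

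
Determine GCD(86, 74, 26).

gcd(86, 74): 86 = 1·74 + 12; 74 = 6·12 + 2; 12 = 6·2 + 0 → 2
gcd(2, 26): 26 = 13·2 + 0 → 2

2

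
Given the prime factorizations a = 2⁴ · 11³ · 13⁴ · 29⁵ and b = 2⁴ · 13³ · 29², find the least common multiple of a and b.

max exponent per prime: 2⁴ · 11³ · 13⁴ · 29⁵ = 12475599860639344

12475599860639344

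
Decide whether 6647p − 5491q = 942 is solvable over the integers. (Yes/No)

No

gcd(6647, 5491): 6647 = 1·5491 + 1156; 5491 = 4·1156 + 867; 1156 = 1·867 + 289; 867 = 3·289 + 0 → 289
289 does not divide 942, so a solution does not exist.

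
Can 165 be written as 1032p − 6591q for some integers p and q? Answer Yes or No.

gcd(1032, 6591): 6591 = 6·1032 + 399; 1032 = 2·399 + 234; 399 = 1·234 + 165; 234 = 1·165 + 69; 165 = 2·69 + 27; 69 = 2·27 + 15; 27 = 1·15 + 12; 15 = 1·12 + 3; 12 = 4·3 + 0 → 3
3 divides 165, so a solution exists.

Yes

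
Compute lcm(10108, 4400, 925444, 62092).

10108 = 2² · 7 · 19²; 4400 = 2⁴ · 5² · 11; 925444 = 2² · 13² · 37²; 62092 = 2² · 19² · 43
lcm takes max exponent of each prime: 2⁴ · 5² · 7 · 11 · 13² · 19² · 37² · 43 = 110615637532400

110615637532400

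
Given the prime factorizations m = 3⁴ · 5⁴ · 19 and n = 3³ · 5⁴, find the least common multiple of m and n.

961875

max exponent per prime: 3⁴ · 5⁴ · 19 = 961875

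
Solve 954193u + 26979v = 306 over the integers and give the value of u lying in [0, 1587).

462

Reduce mod 26979: 954193u ≡ 306 (mod 26979). With g = gcd(954193, 26979) = 17 dividing 306, divide through: 56129u ≡ 18 (mod 1587).
Since gcd(56129, 1587) = 1, u ≡ 18·(56129)⁻¹ ≡ 462 (mod 1587). Smallest non-negative: 462.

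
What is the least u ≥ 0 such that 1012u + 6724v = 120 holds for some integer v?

1123

Reduce mod 6724: 1012u ≡ 120 (mod 6724). With g = gcd(1012, 6724) = 4 dividing 120, divide through: 253u ≡ 30 (mod 1681).
Since gcd(253, 1681) = 1, u ≡ 30·(253)⁻¹ ≡ 1123 (mod 1681). Smallest non-negative: 1123.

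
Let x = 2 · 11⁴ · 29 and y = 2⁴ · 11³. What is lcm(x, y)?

max exponent per prime: 2⁴ · 11⁴ · 29 = 6793424

6793424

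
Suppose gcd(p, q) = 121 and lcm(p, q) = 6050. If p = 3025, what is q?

p·q = gcd·lcm = 121·6050 = 732050, so q = 732050/3025 = 242.

242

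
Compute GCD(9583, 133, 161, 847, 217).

gcd(9583, 133): 9583 = 72·133 + 7; 133 = 19·7 + 0 → 7
gcd(7, 161): 161 = 23·7 + 0 → 7
gcd(7, 847): 847 = 121·7 + 0 → 7
gcd(7, 217): 217 = 31·7 + 0 → 7

7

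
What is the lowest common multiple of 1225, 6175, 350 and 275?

6656650

1225 = 5² · 7²; 6175 = 5² · 13 · 19; 350 = 2 · 5² · 7; 275 = 5² · 11
lcm takes max exponent of each prime: 2 · 5² · 7² · 11 · 13 · 19 = 6656650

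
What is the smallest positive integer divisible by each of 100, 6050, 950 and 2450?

lcm(100, 6050) = 100·6050/gcd = 605000/50 = 12100
lcm(12100, 950) = 12100·950/gcd = 11495000/50 = 229900
lcm(229900, 2450) = 229900·2450/gcd = 563255000/50 = 11265100

11265100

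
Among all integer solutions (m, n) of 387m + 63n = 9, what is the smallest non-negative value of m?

Euclid: 387 = 6·63 + 9; 63 = 7·9 + 0 → gcd = 9; 9 = 9·1.
Back-substitution yields 387·(1) + 63·(-6) = 9, so one solution is m = 1·1 = 1, n = -6·1 = -6.
Solutions in m differ by 63/9 = 7; the one in [0, 7) is 1 mod 7 = 1.

1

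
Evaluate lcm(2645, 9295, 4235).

378613235

lcm(2645, 9295) = 2645·9295/gcd = 24585275/5 = 4917055
lcm(4917055, 4235) = 4917055·4235/gcd = 20823727925/55 = 378613235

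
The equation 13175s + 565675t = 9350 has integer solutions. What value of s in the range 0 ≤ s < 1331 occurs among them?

Euclid: 565675 = 42·13175 + 12325; 13175 = 1·12325 + 850; 12325 = 14·850 + 425; 850 = 2·425 + 0 → gcd = 425; 9350 = 425·22.
Back-substitution yields 13175·(-644) + 565675·(15) = 425, so one solution is s = -644·22 = -14168, t = 15·22 = 330.
Solutions in s differ by 565675/425 = 1331; the one in [0, 1331) is -14168 mod 1331 = 473.

473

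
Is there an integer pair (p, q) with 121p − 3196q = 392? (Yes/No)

By Bézout, 121p − 3196q = 392 has integer solutions iff gcd(121, 3196) | 392.
Euclid: 3196 = 26·121 + 50; 121 = 2·50 + 21; 50 = 2·21 + 8; 21 = 2·8 + 5; 8 = 1·5 + 3; 5 = 1·3 + 2; 3 = 1·2 + 1; 2 = 2·1 + 0. gcd = 1; 392 mod 1 = 0. Yes.

Yes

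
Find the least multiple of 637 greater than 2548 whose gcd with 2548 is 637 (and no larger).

2548 = 637·4. Any x with gcd(x, 2548) = 637 is a multiple of 637, say 637s, with s coprime to 4.
Need s > 2548/637, so s ≥ 5. First s ≥ 5 with gcd(s, 4) = 1 is s = 5. Thus x = 637·5 = 3185.

3185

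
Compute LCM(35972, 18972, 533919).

35972 = 2² · 17 · 23²; 18972 = 2² · 3² · 17 · 31; 533919 = 3 · 17 · 19² · 29
lcm takes max exponent of each prime: 2² · 3² · 17 · 19² · 23² · 29 · 31 = 105068852172

105068852172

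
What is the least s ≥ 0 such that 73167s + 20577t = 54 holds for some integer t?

gcd(73167, 20577) = 3 (Euclid: 73167 = 3·20577 + 11436; 20577 = 1·11436 + 9141; 11436 = 1·9141 + 2295; 9141 = 3·2295 + 2256; 2295 = 1·2256 + 39; 2256 = 57·39 + 33; 39 = 1·33 + 6; 33 = 5·6 + 3; 6 = 2·3 + 0), and 3 | 54.
Extended Euclid: 73167·(-3165) + 20577·(11254) = 3. Scale by 18: s₀ = -56970.
General solution s = s₀ + 6859k; reducing mod 6859 gives s = 4761 (and t = -16929).

4761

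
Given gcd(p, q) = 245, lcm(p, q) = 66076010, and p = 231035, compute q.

Using pq = gcd(p,q)·lcm(p,q) = 245·66076010 = 16188622450, we get q = 16188622450/231035 = 70070.

70070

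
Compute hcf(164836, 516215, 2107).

164836 = 2² · 7² · 29²; 516215 = 5 · 7⁴ · 43; 2107 = 7² · 43
gcd takes min exponent of each prime: 7² = 49

49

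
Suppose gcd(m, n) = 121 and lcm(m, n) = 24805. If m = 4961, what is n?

605

Using mn = gcd(m,n)·lcm(m,n) = 121·24805 = 3001405, we get n = 3001405/4961 = 605.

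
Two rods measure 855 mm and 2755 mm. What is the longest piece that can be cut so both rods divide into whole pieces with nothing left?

Euclid: 2755 = 3·855 + 190; 855 = 4·190 + 95; 190 = 2·95 + 0. Last nonzero remainder: 95.

95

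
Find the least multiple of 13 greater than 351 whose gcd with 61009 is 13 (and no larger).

364

Multiples of 13 above 351: 13·28, 13·29, … . Need the cofactor coprime to 61009/13 = 4693.
Checking s = 28, 29, … the first with gcd(s, 4693) = 1 is s = 28, giving 364.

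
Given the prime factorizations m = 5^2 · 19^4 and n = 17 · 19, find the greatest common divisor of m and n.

min exponent per shared prime: 19 = 19

19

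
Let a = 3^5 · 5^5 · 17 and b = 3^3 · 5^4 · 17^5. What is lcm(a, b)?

max exponent per prime: 3^5 · 5^5 · 17^5 = 1078203909375

1078203909375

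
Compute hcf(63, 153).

63 = 3² · 7
153 = 3² · 17
Common: 3² = 9

9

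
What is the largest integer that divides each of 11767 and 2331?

Euclid: 11767 = 5·2331 + 112; 2331 = 20·112 + 91; 112 = 1·91 + 21; 91 = 4·21 + 7; 21 = 3·7 + 0. Last nonzero remainder: 7.

7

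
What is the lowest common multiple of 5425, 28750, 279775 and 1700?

lcm(5425, 28750) = 5425·28750/gcd = 155968750/25 = 6238750
lcm(6238750, 279775) = 6238750·279775/gcd = 1745446281250/775 = 2252188750
lcm(2252188750, 1700) = 2252188750·1700/gcd = 3828720875000/50 = 76574417500

76574417500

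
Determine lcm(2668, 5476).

3652492

2668 = 2² · 23 · 29; 5476 = 2² · 37²
max exponents: 2² · 23 · 29 · 37² = 3652492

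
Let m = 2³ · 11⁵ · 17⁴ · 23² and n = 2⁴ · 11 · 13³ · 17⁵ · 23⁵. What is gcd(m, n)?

3888069592

min exponent per shared prime: 2³ · 11 · 17⁴ · 23² = 3888069592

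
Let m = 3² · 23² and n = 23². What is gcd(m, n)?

529

min exponent per shared prime: 23² = 529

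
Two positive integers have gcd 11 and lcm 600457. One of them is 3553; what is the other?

1859

Using mn = gcd(m,n)·lcm(m,n) = 11·600457 = 6605027, we get n = 6605027/3553 = 1859.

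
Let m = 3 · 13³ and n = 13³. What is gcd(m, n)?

2197

min exponent per shared prime: 13³ = 2197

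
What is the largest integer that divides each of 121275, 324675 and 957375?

225

gcd(121275, 324675): 324675 = 2·121275 + 82125; 121275 = 1·82125 + 39150; 82125 = 2·39150 + 3825; 39150 = 10·3825 + 900; 3825 = 4·900 + 225; 900 = 4·225 + 0 → 225
gcd(225, 957375): 957375 = 4255·225 + 0 → 225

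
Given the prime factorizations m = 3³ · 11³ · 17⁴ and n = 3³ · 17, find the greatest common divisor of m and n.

459

min exponent per shared prime: 3³ · 17 = 459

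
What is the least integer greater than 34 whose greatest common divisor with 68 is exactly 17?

51

gcd(a, 68) = 17 forces 17 | a; write a = 17s. Then gcd(17s, 17·4) = 17·gcd(s, 4), so need gcd(s, 4) = 1.
17s > 34 gives s ≥ 3. The least s ≥ 3 coprime to 4 is 3, so a = 17·3 = 51.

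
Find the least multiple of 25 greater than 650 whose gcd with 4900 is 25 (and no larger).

4900 = 25·196. Any k with gcd(k, 4900) = 25 is a multiple of 25, say 25s, with s coprime to 196.
Need s > 650/25, so s ≥ 27. First s ≥ 27 with gcd(s, 196) = 1 is s = 27. Thus k = 25·27 = 675.

675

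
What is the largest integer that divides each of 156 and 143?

13

156 = 2² · 3 · 13
143 = 11 · 13
Common: 13 = 13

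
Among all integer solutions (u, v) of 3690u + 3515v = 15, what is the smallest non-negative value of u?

683

gcd(3690, 3515) = 5 (Euclid: 3690 = 1·3515 + 175; 3515 = 20·175 + 15; 175 = 11·15 + 10; 15 = 1·10 + 5; 10 = 2·5 + 0), and 5 | 15.
Extended Euclid: 3690·(-241) + 3515·(253) = 5. Scale by 3: u₀ = -723.
General solution u = u₀ + 703t; reducing mod 703 gives u = 683 (and v = -717).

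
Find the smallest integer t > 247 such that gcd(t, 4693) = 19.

266

4693 = 19·247. Any t with gcd(t, 4693) = 19 is a multiple of 19, say 19s, with s coprime to 247.
Need s > 247/19, so s ≥ 14. First s ≥ 14 with gcd(s, 247) = 1 is s = 14. Thus t = 19·14 = 266.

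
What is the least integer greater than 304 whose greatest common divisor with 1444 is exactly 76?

gcd(m, 1444) = 76 forces 76 | m; write m = 76s. Then gcd(76s, 76·19) = 76·gcd(s, 19), so need gcd(s, 19) = 1.
76s > 304 gives s ≥ 5. The least s ≥ 5 coprime to 19 is 5, so m = 76·5 = 380.

380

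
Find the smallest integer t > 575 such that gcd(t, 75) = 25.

gcd(t, 75) = 25 forces 25 | t; write t = 25s. Then gcd(25s, 25·3) = 25·gcd(s, 3), so need gcd(s, 3) = 1.
25s > 575 gives s ≥ 24. The least s ≥ 24 coprime to 3 is 25, so t = 25·25 = 625.

625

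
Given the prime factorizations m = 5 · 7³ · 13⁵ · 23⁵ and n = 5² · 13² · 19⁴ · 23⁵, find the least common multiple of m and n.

max exponent per prime: 5² · 7³ · 13⁵ · 19⁴ · 23⁵ = 2670573124580568859925

2670573124580568859925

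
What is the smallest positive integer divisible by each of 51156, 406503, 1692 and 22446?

99354211236

lcm(51156, 406503) = 51156·406503/gcd = 20795067468/9 = 2310563052
lcm(2310563052, 1692) = 2310563052·1692/gcd = 3909472683984/1692 = 2310563052
lcm(2310563052, 22446) = 2310563052·22446/gcd = 51862898265192/522 = 99354211236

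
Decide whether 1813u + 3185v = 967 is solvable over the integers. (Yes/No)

No

gcd(1813, 3185): 3185 = 1·1813 + 1372; 1813 = 1·1372 + 441; 1372 = 3·441 + 49; 441 = 9·49 + 0 → 49
49 does not divide 967, so a solution does not exist.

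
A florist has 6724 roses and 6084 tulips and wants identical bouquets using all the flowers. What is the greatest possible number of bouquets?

4

6724 = 2² · 41²
6084 = 2² · 3² · 13²
Common: 2² = 4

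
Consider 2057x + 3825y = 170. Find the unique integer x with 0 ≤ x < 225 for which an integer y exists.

Reduce mod 3825: 2057x ≡ 170 (mod 3825). With g = gcd(2057, 3825) = 17 dividing 170, divide through: 121x ≡ 10 (mod 225).
Since gcd(121, 225) = 1, x ≡ 10·(121)⁻¹ ≡ 160 (mod 225). Smallest non-negative: 160.

160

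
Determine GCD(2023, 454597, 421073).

2023 = 7 · 17²; 454597 = 11² · 13 · 17²; 421073 = 17² · 31 · 47
gcd takes min exponent of each prime: 17² = 289

289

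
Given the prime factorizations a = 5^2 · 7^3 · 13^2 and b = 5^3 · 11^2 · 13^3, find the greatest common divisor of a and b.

4225

min exponent per shared prime: 5^2 · 13^2 = 4225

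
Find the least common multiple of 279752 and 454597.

gcd first: 454597 = 1·279752 + 174845; 279752 = 1·174845 + 104907; 174845 = 1·104907 + 69938; 104907 = 1·69938 + 34969; 69938 = 2·34969 + 0 → gcd = 34969
lcm = 279752·454597/gcd = 127174419944/34969 = 3636776

3636776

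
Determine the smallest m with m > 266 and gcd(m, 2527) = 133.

399

Multiples of 133 above 266: 133·3, 133·4, … . Need the cofactor coprime to 2527/133 = 19.
Checking s = 3, 4, … the first with gcd(s, 19) = 1 is s = 3, giving 399.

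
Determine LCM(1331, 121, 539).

lcm(1331, 121) = 1331·121/gcd = 161051/121 = 1331
lcm(1331, 539) = 1331·539/gcd = 717409/11 = 65219

65219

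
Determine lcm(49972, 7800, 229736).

16558222200

49972 = 2² · 13 · 31²; 7800 = 2³ · 3 · 5² · 13; 229736 = 2³ · 13 · 47²
lcm takes max exponent of each prime: 2³ · 3 · 5² · 13 · 31² · 47² = 16558222200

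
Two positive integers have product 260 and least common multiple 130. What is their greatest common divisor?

From gcd × lcm = ab: gcd = 260 / 130 = 2.

2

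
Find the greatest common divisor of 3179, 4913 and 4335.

gcd(3179, 4913): 4913 = 1·3179 + 1734; 3179 = 1·1734 + 1445; 1734 = 1·1445 + 289; 1445 = 5·289 + 0 → 289
gcd(289, 4335): 4335 = 15·289 + 0 → 289

289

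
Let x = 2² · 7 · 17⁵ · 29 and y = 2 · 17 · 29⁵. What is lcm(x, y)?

815441157599404

max exponent per prime: 2² · 7 · 17⁵ · 29⁵ = 815441157599404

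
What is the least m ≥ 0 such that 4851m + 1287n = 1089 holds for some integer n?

5

Euclid: 4851 = 3·1287 + 990; 1287 = 1·990 + 297; 990 = 3·297 + 99; 297 = 3·99 + 0 → gcd = 99; 1089 = 99·11.
Back-substitution yields 4851·(4) + 1287·(-15) = 99, so one solution is m = 4·11 = 44, n = -15·11 = -165.
Solutions in m differ by 1287/99 = 13; the one in [0, 13) is 44 mod 13 = 5.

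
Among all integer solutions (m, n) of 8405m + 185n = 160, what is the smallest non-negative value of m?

2

Euclid: 8405 = 45·185 + 80; 185 = 2·80 + 25; 80 = 3·25 + 5; 25 = 5·5 + 0 → gcd = 5; 160 = 5·32.
Back-substitution yields 8405·(7) + 185·(-318) = 5, so one solution is m = 7·32 = 224, n = -318·32 = -10176.
Solutions in m differ by 185/5 = 37; the one in [0, 37) is 224 mod 37 = 2.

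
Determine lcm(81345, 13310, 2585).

925218030

81345 = 3 · 5 · 11 · 17 · 29; 13310 = 2 · 5 · 11³; 2585 = 5 · 11 · 47
lcm takes max exponent of each prime: 2 · 3 · 5 · 11³ · 17 · 29 · 47 = 925218030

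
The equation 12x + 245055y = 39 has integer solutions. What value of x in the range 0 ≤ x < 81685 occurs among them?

gcd(12, 245055) = 3 (Euclid: 245055 = 20421·12 + 3; 12 = 4·3 + 0), and 3 | 39.
Extended Euclid: 12·(-20421) + 245055·(1) = 3. Scale by 13: x₀ = -265473.
General solution x = x₀ + 81685t; reducing mod 81685 gives x = 61267 (and y = -3).

61267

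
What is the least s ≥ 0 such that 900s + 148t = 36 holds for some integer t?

gcd(900, 148) = 4 (Euclid: 900 = 6·148 + 12; 148 = 12·12 + 4; 12 = 3·4 + 0), and 4 | 36.
Extended Euclid: 900·(-12) + 148·(73) = 4. Scale by 9: s₀ = -108.
General solution s = s₀ + 37k; reducing mod 37 gives s = 3 (and t = -18).

3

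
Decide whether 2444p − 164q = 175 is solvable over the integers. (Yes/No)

No

gcd(2444, 164): 2444 = 14·164 + 148; 164 = 1·148 + 16; 148 = 9·16 + 4; 16 = 4·4 + 0 → 4
4 does not divide 175, so a solution does not exist.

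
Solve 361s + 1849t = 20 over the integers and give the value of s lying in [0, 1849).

502

gcd(361, 1849) = 1 (Euclid: 1849 = 5·361 + 44; 361 = 8·44 + 9; 44 = 4·9 + 8; 9 = 1·8 + 1; 8 = 8·1 + 0), and 1 | 20.
Extended Euclid: 361·(210) + 1849·(-41) = 1. Scale by 20: s₀ = 4200.
General solution s = s₀ + 1849k; reducing mod 1849 gives s = 502 (and t = -98).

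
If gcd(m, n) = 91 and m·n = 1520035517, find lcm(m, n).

16703687

For any two positive integers, gcd × lcm equals their product. Hence lcm = 1520035517 / 91 = 16703687.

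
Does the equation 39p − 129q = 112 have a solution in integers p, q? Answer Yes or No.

No

gcd(39, 129): 129 = 3·39 + 12; 39 = 3·12 + 3; 12 = 4·3 + 0 → 3
3 does not divide 112, so a solution does not exist.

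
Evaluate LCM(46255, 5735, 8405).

89184589285

lcm(46255, 5735) = 46255·5735/gcd = 265272425/5 = 53054485
lcm(53054485, 8405) = 53054485·8405/gcd = 445922946425/5 = 89184589285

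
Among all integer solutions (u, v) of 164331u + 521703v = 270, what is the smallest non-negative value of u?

11448

Reduce mod 521703: 164331u ≡ 270 (mod 521703). With g = gcd(164331, 521703) = 9 dividing 270, divide through: 18259u ≡ 30 (mod 57967).
Since gcd(18259, 57967) = 1, u ≡ 30·(18259)⁻¹ ≡ 11448 (mod 57967). Smallest non-negative: 11448.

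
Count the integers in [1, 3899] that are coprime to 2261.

2261 = 7·17·19. Inclusion–exclusion on these primes:
3899 − ⌊3899/7⌋ − ⌊3899/17⌋ − ⌊3899/19⌋ + ⌊3899/119⌋ + ⌊3899/133⌋ + ⌊3899/323⌋ − ⌊3899/2261⌋ = 2980

2980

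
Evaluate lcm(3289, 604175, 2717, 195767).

lcm(3289, 604175) = 3289·604175/gcd = 1987131575/143 = 13896025
lcm(13896025, 2717) = 13896025·2717/gcd = 37755499925/143 = 264024475
lcm(264024475, 195767) = 264024475·195767/gcd = 51687279397325/143 = 361449506275

361449506275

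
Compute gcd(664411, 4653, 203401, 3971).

11

gcd(664411, 4653): 664411 = 142·4653 + 3685; 4653 = 1·3685 + 968; 3685 = 3·968 + 781; 968 = 1·781 + 187; 781 = 4·187 + 33; 187 = 5·33 + 22; 33 = 1·22 + 11; 22 = 2·11 + 0 → 11
gcd(11, 203401): 203401 = 18491·11 + 0 → 11
gcd(11, 3971): 3971 = 361·11 + 0 → 11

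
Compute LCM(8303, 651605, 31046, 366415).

8303 = 19² · 23; 651605 = 5 · 19⁴; 31046 = 2 · 19² · 43; 366415 = 5 · 7 · 19² · 29
lcm takes max exponent of each prime: 2 · 5 · 7 · 19⁴ · 23 · 29 · 43 = 261641562070

261641562070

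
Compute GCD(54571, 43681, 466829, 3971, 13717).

gcd(54571, 43681): 54571 = 1·43681 + 10890; 43681 = 4·10890 + 121; 10890 = 90·121 + 0 → 121
gcd(121, 466829): 466829 = 3858·121 + 11; 121 = 11·11 + 0 → 11
gcd(11, 3971): 3971 = 361·11 + 0 → 11
gcd(11, 13717): 13717 = 1247·11 + 0 → 11

11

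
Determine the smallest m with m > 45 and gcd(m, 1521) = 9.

54

gcd(m, 1521) = 9 forces 9 | m; write m = 9s. Then gcd(9s, 9·169) = 9·gcd(s, 169), so need gcd(s, 169) = 1.
9s > 45 gives s ≥ 6. The least s ≥ 6 coprime to 169 is 6, so m = 9·6 = 54.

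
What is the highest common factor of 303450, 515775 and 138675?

75

gcd(303450, 515775): 515775 = 1·303450 + 212325; 303450 = 1·212325 + 91125; 212325 = 2·91125 + 30075; 91125 = 3·30075 + 900; 30075 = 33·900 + 375; 900 = 2·375 + 150; 375 = 2·150 + 75; 150 = 2·75 + 0 → 75
gcd(75, 138675): 138675 = 1849·75 + 0 → 75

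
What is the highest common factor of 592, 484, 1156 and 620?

4

gcd(592, 484): 592 = 1·484 + 108; 484 = 4·108 + 52; 108 = 2·52 + 4; 52 = 13·4 + 0 → 4
gcd(4, 1156): 1156 = 289·4 + 0 → 4
gcd(4, 620): 620 = 155·4 + 0 → 4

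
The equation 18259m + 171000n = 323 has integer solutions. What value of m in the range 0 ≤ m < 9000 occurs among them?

8897

Reduce mod 171000: 18259m ≡ 323 (mod 171000). With g = gcd(18259, 171000) = 19 dividing 323, divide through: 961m ≡ 17 (mod 9000).
Since gcd(961, 9000) = 1, m ≡ 17·(961)⁻¹ ≡ 8897 (mod 9000). Smallest non-negative: 8897.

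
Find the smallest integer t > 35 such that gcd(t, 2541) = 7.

2541 = 7·363. Any t with gcd(t, 2541) = 7 is a multiple of 7, say 7s, with s coprime to 363.
Need s > 35/7, so s ≥ 6. First s ≥ 6 with gcd(s, 363) = 1 is s = 7. Thus t = 7·7 = 49.

49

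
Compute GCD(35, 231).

35 = 5 · 7
231 = 3 · 7 · 11
Common: 7 = 7

7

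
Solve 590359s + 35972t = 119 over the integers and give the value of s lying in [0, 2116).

1669

Euclid: 590359 = 16·35972 + 14807; 35972 = 2·14807 + 6358; 14807 = 2·6358 + 2091; 6358 = 3·2091 + 85; 2091 = 24·85 + 51; 85 = 1·51 + 34; 51 = 1·34 + 17; 34 = 2·17 + 0 → gcd = 17; 119 = 17·7.
Back-substitution yields 590359·(843) + 35972·(-13835) = 17, so one solution is s = 843·7 = 5901, t = -13835·7 = -96845.
Solutions in s differ by 35972/17 = 2116; the one in [0, 2116) is 5901 mod 2116 = 1669.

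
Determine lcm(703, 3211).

118807

gcd first: 3211 = 4·703 + 399; 703 = 1·399 + 304; 399 = 1·304 + 95; 304 = 3·95 + 19; 95 = 5·19 + 0 → gcd = 19
lcm = 703·3211/gcd = 2257333/19 = 118807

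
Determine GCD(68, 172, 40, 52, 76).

68 = 2² · 17; 172 = 2² · 43; 40 = 2³ · 5; 52 = 2² · 13; 76 = 2² · 19
gcd takes min exponent of each prime: 2² = 4

4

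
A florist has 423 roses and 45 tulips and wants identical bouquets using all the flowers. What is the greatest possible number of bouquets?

9

Euclid: 423 = 9·45 + 18; 45 = 2·18 + 9; 18 = 2·9 + 0. Last nonzero remainder: 9.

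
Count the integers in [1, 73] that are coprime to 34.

34 = 2·17. Inclusion–exclusion on these primes:
73 − ⌊73/2⌋ − ⌊73/17⌋ + ⌊73/34⌋ = 35

35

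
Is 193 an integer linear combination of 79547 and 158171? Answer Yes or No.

gcd(79547, 158171): 158171 = 1·79547 + 78624; 79547 = 1·78624 + 923; 78624 = 85·923 + 169; 923 = 5·169 + 78; 169 = 2·78 + 13; 78 = 6·13 + 0 → 13
13 does not divide 193, so a solution does not exist.

No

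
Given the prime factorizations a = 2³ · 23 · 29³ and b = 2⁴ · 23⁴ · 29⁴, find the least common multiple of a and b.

max exponent per prime: 2⁴ · 23⁴ · 29⁴ = 3166819557136

3166819557136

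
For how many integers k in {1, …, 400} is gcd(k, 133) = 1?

325

133 = 7·19. Inclusion–exclusion on these primes:
400 − ⌊400/7⌋ − ⌊400/19⌋ + ⌊400/133⌋ = 325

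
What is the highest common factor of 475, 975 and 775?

475 = 5² · 19; 975 = 3 · 5² · 13; 775 = 5² · 31
gcd takes min exponent of each prime: 5² = 25

25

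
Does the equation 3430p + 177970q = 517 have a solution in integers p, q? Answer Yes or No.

gcd(3430, 177970): 177970 = 51·3430 + 3040; 3430 = 1·3040 + 390; 3040 = 7·390 + 310; 390 = 1·310 + 80; 310 = 3·80 + 70; 80 = 1·70 + 10; 70 = 7·10 + 0 → 10
10 does not divide 517, so a solution does not exist.

No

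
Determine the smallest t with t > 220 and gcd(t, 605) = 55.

275

605 = 55·11. Any t with gcd(t, 605) = 55 is a multiple of 55, say 55s, with s coprime to 11.
Need s > 220/55, so s ≥ 5. First s ≥ 5 with gcd(s, 11) = 1 is s = 5. Thus t = 55·5 = 275.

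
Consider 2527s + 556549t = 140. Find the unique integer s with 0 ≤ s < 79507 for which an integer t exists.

31935

gcd(2527, 556549) = 7 (Euclid: 556549 = 220·2527 + 609; 2527 = 4·609 + 91; 609 = 6·91 + 63; 91 = 1·63 + 28; 63 = 2·28 + 7; 28 = 4·7 + 0), and 7 | 140.
Extended Euclid: 2527·(-18280) + 556549·(83) = 7. Scale by 20: s₀ = -365600.
General solution s = s₀ + 79507k; reducing mod 79507 gives s = 31935 (and t = -145).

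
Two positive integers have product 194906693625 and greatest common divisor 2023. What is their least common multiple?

96345375

Since gcd(u,v)·lcm(u,v) = uv, lcm = 194906693625/2023 = 96345375.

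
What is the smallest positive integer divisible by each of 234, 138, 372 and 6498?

234 = 2 · 3² · 13; 138 = 2 · 3 · 23; 372 = 2² · 3 · 31; 6498 = 2 · 3² · 19²
lcm takes max exponent of each prime: 2² · 3² · 13 · 19² · 23 · 31 = 120459924

120459924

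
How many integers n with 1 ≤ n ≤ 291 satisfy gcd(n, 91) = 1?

91 = 7·13. Inclusion–exclusion on these primes:
291 − ⌊291/7⌋ − ⌊291/13⌋ + ⌊291/91⌋ = 231

231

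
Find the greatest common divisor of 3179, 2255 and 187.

gcd(3179, 2255): 3179 = 1·2255 + 924; 2255 = 2·924 + 407; 924 = 2·407 + 110; 407 = 3·110 + 77; 110 = 1·77 + 33; 77 = 2·33 + 11; 33 = 3·11 + 0 → 11
gcd(11, 187): 187 = 17·11 + 0 → 11

11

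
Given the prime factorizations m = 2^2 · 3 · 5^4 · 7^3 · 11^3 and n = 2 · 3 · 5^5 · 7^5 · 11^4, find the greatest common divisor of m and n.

min exponent per shared prime: 2 · 3 · 5^4 · 7^3 · 11^3 = 1711998750

1711998750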